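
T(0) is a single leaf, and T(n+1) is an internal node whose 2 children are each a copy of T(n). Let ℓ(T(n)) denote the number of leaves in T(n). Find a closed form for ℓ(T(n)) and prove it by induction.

Claim: ℓ(T(n)) = 2^n.

Base case: ℓ(T(0)) = 1, and 2^0 = 1.
Assume ℓ(T(k)) = 2^k.
Then ℓ(T(k+1)) = 2·ℓ(T(k)) = 2·2^k = 2^{k+1}.
This completes the inductive step, so ℓ(T(n)) = 2^n for all n ≥ 0.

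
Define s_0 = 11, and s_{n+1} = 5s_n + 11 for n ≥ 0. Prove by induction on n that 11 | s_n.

Base case: s_0 = 11 = 11·1, so 11 | s_0.
Assume 11 | s_r, so s_r = 11t for some integer t.
Then s_{r+1} = 5s_r + 11 = 5·(11t) + 11 = 11(5t + 1), so 11 | s_{r+1}.
This completes the inductive step, so 11 | s_n for all n ≥ 0.

11 | s_n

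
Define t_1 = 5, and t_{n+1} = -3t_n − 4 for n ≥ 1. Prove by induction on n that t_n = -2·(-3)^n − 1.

Base case: t_1 = 5, and -2·(-3)^1 − 1 = 6 − 1 = 5.
Assume t_k = -2·(-3)^k − 1 for some k ≥ 1.
Then t_{k+1} = -3t_k − 4 = -3·(-2·(-3)^k − 1) − 4 = 6·(-3)^k + 3 − 4 = -2·(-3)^{k+1} − 1.
Hence t_n = -2·(-3)^n − 1 for every n ≥ 1, by induction.

t_n = -2·(-3)^n − 1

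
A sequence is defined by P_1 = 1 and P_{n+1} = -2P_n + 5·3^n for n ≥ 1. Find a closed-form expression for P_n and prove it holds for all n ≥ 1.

Claim: P_n = (-2)^n + 3^n.

Base case: P_1 = 1, and (-2)^1 + 3^1 = -2 + 3 = 1.
Assume P_m = (-2)^m + 3^m for some m ≥ 1.
Then P_{m+1} = -2P_m + 5·3^m = -2·((-2)^m + 3^m) + 5·3^m = (-2)^{m+1} − 2·3^m + 5·3^m = (-2)^{m+1} + 3·3^m = (-2)^{m+1} + 3^{m+1}.
So the formula holds for m+1, and by induction P_n = (-2)^n + 3^n for all n ≥ 1.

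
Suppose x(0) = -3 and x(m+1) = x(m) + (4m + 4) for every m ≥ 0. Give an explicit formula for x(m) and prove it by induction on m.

Claim: x(m) = 2m^2 + 2m − 3.

Base case: x(0) = -3, and 2·0^2 + 2·0 − 3 = -3.
Assume x(k) = 2k^2 + 2k − 3.
Then x(k+1) = x(k) + (4k + 4) = (2k^2 + 2k − 3) + (4k + 4) = 2k^2 + 6k + 1,
and 2·(k+1)^2 + 2·(k+1) − 3 = 2k^2 + 6k + 1.
Hence x(m) = 2m^2 + 2m − 3 for every m ≥ 0, by induction.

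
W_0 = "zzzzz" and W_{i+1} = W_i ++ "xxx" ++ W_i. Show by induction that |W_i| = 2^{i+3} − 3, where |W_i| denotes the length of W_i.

Base case: |W_0| = 5, and 2^{0+3} − 3 = 5.
Assume |W_j| = 2^{j+3} − 3.
Then |W_{j+1}| = |W_j| + 3 + |W_j| = 2|W_j| + 3 = 2(2^{j+3} − 3) + 3 = 2^{j+1+3} − 6 + 3 = 2^{j+1+3} − 3.
By induction, |W_i| = 2^{i+3} − 3 for all i ≥ 0.

|W_i| = 2^{i+3} − 3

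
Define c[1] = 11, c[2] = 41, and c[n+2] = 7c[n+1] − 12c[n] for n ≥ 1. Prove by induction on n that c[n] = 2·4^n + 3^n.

Base cases: c[1] = 11 and 2·4^1 + 3^1 = 11; c[2] = 41 and 2·4^2 + 3^2 = 41.
Assume c[i] = 2·4^i + 3^i for all 1 ≤ i ≤ j, where j ≥ 2.
Then c[j+1] = 7c[j] − 12c[j−1] = 7·(2·4^j + 3^j) − 12·(2·4^{j−1} + 3^{j−1}) = 2·(7·4 − 12)4^{j−1} + (7·3 − 12)3^{j−1} = 32·4^{j−1} + 9·3^{j−1} = 2·4^{j+1} + 3^{j+1}.
Hence c[n] = 2·4^n + 3^n for every n ≥ 1, by strong induction.

c[n] = 2·4^n + 3^n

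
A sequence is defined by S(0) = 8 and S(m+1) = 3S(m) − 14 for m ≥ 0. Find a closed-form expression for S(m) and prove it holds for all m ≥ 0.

Claim: S(m) = 3^m + 7.

Base case: S(0) = 8, and 3^0 + 7 = 1 + 7 = 8.
Assume S(j) = 3^j + 7 for some j ≥ 0.
Then S(j+1) = 3S(j) − 14 = 3·(3^j + 7) − 14 = 3^{j+1} + 21 − 14 = 3^{j+1} + 7.
So the formula holds for j+1, and by induction S(m) = 3^m + 7 for all m ≥ 0.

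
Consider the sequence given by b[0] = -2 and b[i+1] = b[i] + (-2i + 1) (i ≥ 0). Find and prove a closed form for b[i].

Claim: b[i] = -i^2 + 2i − 2.

Base case: b[0] = -2, and -0^2 + 2·0 − 2 = -2.
Assume b[k] = -k^2 + 2k − 2.
Then b[k+1] = b[k] + (-2k + 1) = (-k^2 + 2k − 2) + (-2k + 1) = -k^2 − 1,
and -(k+1)^2 + 2·(k+1) − 2 = -k^2 − 1.
By induction, b[i] = -i^2 + 2i − 2 for all i ≥ 0.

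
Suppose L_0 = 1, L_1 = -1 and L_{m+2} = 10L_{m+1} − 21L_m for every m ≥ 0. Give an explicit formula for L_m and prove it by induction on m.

Claim: L_m = -7^m + 2·3^m.

Base cases: L_0 = 1 and -7^0 + 2·3^0 = 1; L_1 = -1 and -7^1 + 2·3^1 = -1.
Assume L_j = -7^j + 2·3^j for all 0 ≤ j ≤ k, where k ≥ 1.
Then L_{k+1} = 10L_k − 21L_{k−1} = 10·(-7^k + 2·3^k) − 21·(-7^{k−1} + 2·3^{k−1}) = -(10·7 − 21)7^{k−1} + 2·(10·3 − 21)3^{k−1} = -49·7^{k−1} + 18·3^{k−1} = -7^{k+1} + 2·3^{k+1}.
By strong induction, L_m = -7^m + 2·3^m for all m ≥ 0.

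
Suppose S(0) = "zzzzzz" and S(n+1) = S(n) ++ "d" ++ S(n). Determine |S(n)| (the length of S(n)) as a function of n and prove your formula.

Claim: |S(n)| = 7·2^n − 1.

Base case: |S(0)| = 6, and 7·2^0 − 1 = 6.
Assume |S(k)| = 7·2^k − 1.
Then |S(k+1)| = |S(k)| + 1 + |S(k)| = 2|S(k)| + 1 = 2(7·2^k − 1) + 1 = 7·2^{k+1} − 2 + 1 = 7·2^{k+1} − 1.
Hence |S(n)| = 7·2^n − 1 for every n ≥ 0, by induction.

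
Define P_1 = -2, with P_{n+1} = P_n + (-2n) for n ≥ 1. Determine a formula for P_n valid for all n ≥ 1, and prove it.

Claim: P_n = -n^2 + n − 2.

Base case: P_1 = -2, and -1^2 + 1 − 2 = -2.
Assume P_k = -k^2 + k − 2.
Then P_{k+1} = P_k + (-2k) = (-k^2 + k − 2) + (-2k) = -k^2 − k − 2,
and -(k+1)^2 + (k+1) − 2 = -k^2 − k − 2.
Hence P_n = -n^2 + n − 2 for every n ≥ 1, by induction.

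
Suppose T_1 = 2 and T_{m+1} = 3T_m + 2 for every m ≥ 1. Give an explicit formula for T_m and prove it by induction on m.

Claim: T_m = 3^m − 1.

Base case: T_1 = 2, and 3^1 − 1 = 3 − 1 = 2.
Assume T_r = 3^r − 1 for some r ≥ 1.
Then T_{r+1} = 3T_r + 2 = 3·(3^r − 1) + 2 = 3^{r+1} − 3 + 2 = 3^{r+1} − 1.
By induction, T_m = 3^m − 1 for all m ≥ 1.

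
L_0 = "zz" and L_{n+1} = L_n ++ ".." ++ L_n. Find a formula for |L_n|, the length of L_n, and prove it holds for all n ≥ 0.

Claim: |L_n| = 2^{n+2} − 2.

Base case: |L_0| = 2, and 2^{0+2} − 2 = 2.
Assume |L_j| = 2^{j+2} − 2.
Then |L_{j+1}| = |L_j| + 2 + |L_j| = 2|L_j| + 2 = 2(2^{j+2} − 2) + 2 = 2^{j+3} − 4 + 2 = 2^{j+3} − 2.
This completes the inductive step, so |L_n| = 2^{n+2} − 2 for all n ≥ 0.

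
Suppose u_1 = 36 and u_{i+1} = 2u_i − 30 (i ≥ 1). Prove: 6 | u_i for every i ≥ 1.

Base case: u_1 = 36 = 6·6, so 6 | u_1.
Assume 6 | u_m, so u_m = 6t for some integer t.
Then u_{m+1} = 2u_m − 30 = 2·(6t) − 30 = 6(2t − 5), so 6 | u_{m+1}.
So the property holds for m+1, and by induction 6 | u_i for all i ≥ 1.

6 | u_i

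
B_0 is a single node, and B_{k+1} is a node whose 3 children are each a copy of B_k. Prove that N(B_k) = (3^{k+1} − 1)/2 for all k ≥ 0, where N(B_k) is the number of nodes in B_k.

Base case: N(B_0) = 1, and (3^{0+1} − 1)/2 = 1.
Assume N(B_r) = (3^{r+1} − 1)/2.
Then N(B_{r+1}) = 1 + 3N(B_r) = 1 + 3·(3^{r+1} − 1)/2 = 1 + (3^{r+2} − 3)/2 = (2 + 3^{r+2} − 3)/2 = (3^{r+2} − 1)/2.
Hence N(B_k) = (3^{k+1} − 1)/2 for every k ≥ 0, by induction.

N(B_k) = (3^{k+1} − 1)/2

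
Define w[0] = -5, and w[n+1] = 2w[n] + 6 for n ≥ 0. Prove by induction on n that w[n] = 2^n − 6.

Base case: w[0] = -5, and 2^0 − 6 = 1 − 6 = -5.
Assume w[m] = 2^m − 6 for some m ≥ 0.
Then w[m+1] = 2w[m] + 6 = 2·(2^m − 6) + 6 = 2^{m+1} − 12 + 6 = 2^{m+1} − 6.
This completes the inductive step, so w[n] = 2^n − 6 for all n ≥ 0.

w[n] = 2^n − 6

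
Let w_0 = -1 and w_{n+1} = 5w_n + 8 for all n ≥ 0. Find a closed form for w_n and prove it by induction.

Claim: w_n = 5^n − 2.

Base case: w_0 = -1, and 5^0 − 2 = 1 − 2 = -1.
Assume w_k = 5^k − 2 for some k ≥ 0.
Then w_{k+1} = 5w_k + 8 = 5·(5^k − 2) + 8 = 5^{k+1} − 10 + 8 = 5^{k+1} − 2.
By induction, w_n = 5^n − 2 for all n ≥ 0.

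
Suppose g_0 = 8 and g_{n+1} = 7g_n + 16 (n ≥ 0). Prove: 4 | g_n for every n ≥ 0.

Base case: g_0 = 8 = 4·2, so 4 | g_0.
Assume 4 | g_k, so g_k = 4t for some integer t.
Then g_{k+1} = 7g_k + 16 = 7·(4t) + 16 = 4(7t + 4), so 4 | g_{k+1}.
So the property holds for k+1, and by induction 4 | g_n for all n ≥ 0.

4 | g_n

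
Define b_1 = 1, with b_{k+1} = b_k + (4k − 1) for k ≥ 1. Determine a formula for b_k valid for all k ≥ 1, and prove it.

Claim: b_k = 2k^2 − 3k + 2.

Base case: b_1 = 1, and 2·1^2 − 3·1 + 2 = 1.
Assume b_m = 2m^2 − 3m + 2.
Then b_{m+1} = b_m + (4m − 1) = (2m^2 − 3m + 2) + (4m − 1) = 2m^2 + m + 1,
and 2·(m+1)^2 − 3·(m+1) + 2 = 2m^2 + m + 1.
Hence b_k = 2k^2 − 3k + 2 for every k ≥ 1, by induction.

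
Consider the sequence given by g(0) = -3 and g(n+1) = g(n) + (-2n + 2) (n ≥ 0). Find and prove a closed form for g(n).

Claim: g(n) = -n^2 + 3n − 3.

Base case: g(0) = -3, and -0^2 + 3·0 − 3 = -3.
Assume g(j) = -j^2 + 3j − 3.
Then g(j+1) = g(j) + (-2j + 2) = (-j^2 + 3j − 3) + (-2j + 2) = -j^2 + j − 1,
and -(j+1)^2 + 3·(j+1) − 3 = -j^2 + j − 1.
Hence g(n) = -n^2 + 3n − 3 for every n ≥ 0, by induction.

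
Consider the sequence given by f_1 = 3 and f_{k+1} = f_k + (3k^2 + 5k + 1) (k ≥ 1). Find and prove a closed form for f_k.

Claim: f_k = k^3 + k^2 − k + 2.

Base case: f_1 = 3, and 1^3 + 1^2 − 1 + 2 = 3.
Assume f_j = j^3 + j^2 − j + 2.
Then f_{j+1} = f_j + (3j^2 + 5j + 1) = (j^3 + j^2 − j + 2) + (3j^2 + 5j + 1) = j^3 + 4j^2 + 4j + 3,
and (j+1)^3 + (j+1)^2 − (j+1) + 2 = j^3 + 4j^2 + 4j + 3.
By induction, f_k = k^3 + k^2 − k + 2 for all k ≥ 1.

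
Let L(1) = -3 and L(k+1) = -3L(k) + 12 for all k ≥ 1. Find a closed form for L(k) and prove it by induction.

Claim: L(k) = 2·(-3)^k + 3.

Base case: L(1) = -3, and 2·(-3)^1 + 3 = -6 + 3 = -3.
Assume L(r) = 2·(-3)^r + 3 for some r ≥ 1.
Then L(r+1) = -3L(r) + 12 = -3·(2·(-3)^r + 3) + 12 = -6·(-3)^r − 9 + 12 = 2·(-3)^{r+1} + 3.
By induction, L(k) = 2·(-3)^k + 3 for all k ≥ 1.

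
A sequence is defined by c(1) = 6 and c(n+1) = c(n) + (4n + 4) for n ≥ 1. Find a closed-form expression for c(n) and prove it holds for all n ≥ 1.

Claim: c(n) = 2n^2 + 2n + 2.

Base case: c(1) = 6, and 2·1^2 + 2·1 + 2 = 6.
Assume c(k) = 2k^2 + 2k + 2.
Then c(k+1) = c(k) + (4k + 4) = (2k^2 + 2k + 2) + (4k + 4) = 2k^2 + 6k + 6,
and 2·(k+1)^2 + 2·(k+1) + 2 = 2k^2 + 6k + 6.
This completes the inductive step, so c(n) = 2n^2 + 2n + 2 for all n ≥ 1.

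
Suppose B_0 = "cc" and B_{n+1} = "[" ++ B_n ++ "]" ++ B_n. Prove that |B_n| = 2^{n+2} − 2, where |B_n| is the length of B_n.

Base case: |B_0| = 2, and 2^{0+2} − 2 = 2.
Assume |B_r| = 2^{r+2} − 2.
Then |B_{r+1}| = 1 + |B_r| + 1 + |B_r| = 2|B_r| + 2 = 2(2^{r+2} − 2) + 2 = 2^{r+3} − 4 + 2 = 2^{r+3} − 2.
Hence |B_n| = 2^{n+2} − 2 for every n ≥ 0, by induction.

|B_n| = 2^{n+2} − 2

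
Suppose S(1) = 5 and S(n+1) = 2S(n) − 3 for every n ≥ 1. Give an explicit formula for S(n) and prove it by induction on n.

Claim: S(n) = 2^n + 3.

Base case: S(1) = 5, and 2^1 + 3 = 2 + 3 = 5.
Assume S(m) = 2^m + 3 for some m ≥ 1.
Then S(m+1) = 2S(m) − 3 = 2·(2^m + 3) − 3 = 2^{m+1} + 6 − 3 = 2^{m+1} + 3.
By induction, S(n) = 2^n + 3 for all n ≥ 1.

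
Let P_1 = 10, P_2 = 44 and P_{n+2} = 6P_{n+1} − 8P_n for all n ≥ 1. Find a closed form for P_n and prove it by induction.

Claim: P_n = 3·4^n − 2^n.

Base cases: P_1 = 10 and 3·4^1 − 2^1 = 10; P_2 = 44 and 3·4^2 − 2^2 = 44.
Assume P_j = 3·4^j − 2^j for all 1 ≤ j ≤ m, where m ≥ 2.
Then P_{m+1} = 6P_m − 8P_{m−1} = 6·(3·4^m − 2^m) − 8·(3·4^{m−1} − 2^{m−1}) = 3·(6·4 − 8)4^{m−1} − (6·2 − 8)2^{m−1} = 48·4^{m−1} − 4·2^{m−1} = 3·4^{m+1} − 2^{m+1}.
By strong induction, P_n = 3·4^n − 2^n for all n ≥ 1.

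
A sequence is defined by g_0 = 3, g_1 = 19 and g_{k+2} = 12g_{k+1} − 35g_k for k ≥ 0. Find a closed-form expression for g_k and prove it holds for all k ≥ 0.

Claim: g_k = 5^k + 2·7^k.

Base cases: g_0 = 3 and 5^0 + 2·7^0 = 3; g_1 = 19 and 5^1 + 2·7^1 = 19.
Assume g_j = 5^j + 2·7^j for all 0 ≤ j ≤ m, where m ≥ 1.
Then g_{m+1} = 12g_m − 35g_{m−1} = 12·(5^m + 2·7^m) − 35·(5^{m−1} + 2·7^{m−1}) = (12·5 − 35)5^{m−1} + 2·(12·7 − 35)7^{m−1} = 25·5^{m−1} + 98·7^{m−1} = 5^{m+1} + 2·7^{m+1}.
So the formula holds for m+1, and by strong induction g_k = 5^k + 2·7^k for all k ≥ 0.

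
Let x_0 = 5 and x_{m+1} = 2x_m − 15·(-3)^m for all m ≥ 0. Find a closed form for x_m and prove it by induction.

Claim: x_m = 2·2^m + 3·(-3)^m.

Base case: x_0 = 5, and 2·2^0 + 3·(-3)^0 = 2 + 3 = 5.
Assume x_r = 2·2^r + 3·(-3)^r for some r ≥ 0.
Then x_{r+1} = 2x_r − 15·(-3)^r = 2·(2·2^r + 3·(-3)^r) − 15·(-3)^r = 2·2^{r+1} + 6·(-3)^r − 15·(-3)^r = 2·2^{r+1} − 9·(-3)^r = 2·2^{r+1} + 3·(-3)^{r+1}.
This completes the inductive step, so x_m = 2·2^m + 3·(-3)^m for all m ≥ 0.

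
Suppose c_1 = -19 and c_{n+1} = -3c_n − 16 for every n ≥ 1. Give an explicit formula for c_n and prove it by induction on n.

Claim: c_n = 5·(-3)^n − 4.

Base case: c_1 = -19, and 5·(-3)^1 − 4 = -15 − 4 = -19.
Assume c_k = 5·(-3)^k − 4 for some k ≥ 1.
Then c_{k+1} = -3c_k − 16 = -3·(5·(-3)^k − 4) − 16 = -15·(-3)^k + 12 − 16 = 5·(-3)^{k+1} − 4.
So the formula holds for k+1, and by induction c_n = 5·(-3)^n − 4 for all n ≥ 1.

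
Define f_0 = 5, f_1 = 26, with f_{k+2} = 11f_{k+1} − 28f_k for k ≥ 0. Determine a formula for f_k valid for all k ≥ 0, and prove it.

Claim: f_k = 3·4^k + 2·7^k.

Base cases: f_0 = 5 and 3·4^0 + 2·7^0 = 5; f_1 = 26 and 3·4^1 + 2·7^1 = 26.
Assume f_i = 3·4^i + 2·7^i for all 0 ≤ i ≤ j, where j ≥ 1.
Then f_{j+1} = 11f_j − 28f_{j−1} = 11·(3·4^j + 2·7^j) − 28·(3·4^{j−1} + 2·7^{j−1}) = 3·(11·4 − 28)4^{j−1} + 2·(11·7 − 28)7^{j−1} = 48·4^{j−1} + 98·7^{j−1} = 3·4^{j+1} + 2·7^{j+1}.
Hence f_k = 3·4^k + 2·7^k for every k ≥ 0, by strong induction.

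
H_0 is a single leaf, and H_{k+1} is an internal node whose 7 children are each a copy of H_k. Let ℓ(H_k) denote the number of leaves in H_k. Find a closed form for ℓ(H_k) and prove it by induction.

Claim: ℓ(H_k) = 7^k.

Base case: ℓ(H_0) = 1, and 7^0 = 1.
Assume ℓ(H_r) = 7^r.
Then ℓ(H_{r+1}) = 7·ℓ(H_r) = 7·7^r = 7^{r+1}.
So the formula holds for r+1, and by induction ℓ(H_k) = 7^k for all k ≥ 0.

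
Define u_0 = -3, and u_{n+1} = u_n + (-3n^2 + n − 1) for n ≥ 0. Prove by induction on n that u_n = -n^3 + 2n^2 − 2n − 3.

Base case: u_0 = -3, and -0^3 + 2·0^2 − 2·0 − 3 = -3.
Assume u_k = -k^3 + 2k^2 − 2k − 3.
Then u_{k+1} = u_k + (-3k^2 + k − 1) = (-k^3 + 2k^2 − 2k − 3) + (-3k^2 + k − 1) = -k^3 − k^2 − k − 4,
and -(k+1)^3 + 2·(k+1)^2 − 2·(k+1) − 3 = -k^3 − k^2 − k − 4.
By induction, u_n = -n^3 + 2n^2 − 2n − 3 for all n ≥ 0.

u_n = -n^3 + 2n^2 − 2n − 3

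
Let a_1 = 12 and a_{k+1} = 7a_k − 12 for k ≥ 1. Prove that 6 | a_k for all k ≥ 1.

Base case: a_1 = 12 = 6·2, so 6 | a_1.
Assume 6 | a_m, so a_m = 6t for some integer t.
Then a_{m+1} = 7a_m − 12 = 7·(6t) − 12 = 6(7t − 2), so 6 | a_{m+1}.
So the property holds for m+1, and by induction 6 | a_k for all k ≥ 1.

6 | a_k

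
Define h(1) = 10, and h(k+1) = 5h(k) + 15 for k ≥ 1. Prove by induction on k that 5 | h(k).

Base case: h(1) = 10 = 5·2, so 5 | h(1).
Assume 5 | h(r), so h(r) = 5t for some integer t.
Then h(r+1) = 5h(r) + 15 = 5·(5t) + 15 = 5(5t + 3), so 5 | h(r+1).
This completes the inductive step, so 5 | h(k) for all k ≥ 1.

5 | h(k)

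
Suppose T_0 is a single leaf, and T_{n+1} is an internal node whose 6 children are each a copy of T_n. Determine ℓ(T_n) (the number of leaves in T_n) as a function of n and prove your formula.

Claim: ℓ(T_n) = 6^n.

Base case: ℓ(T_0) = 1, and 6^0 = 1.
Assume ℓ(T_j) = 6^j.
Then ℓ(T_{j+1}) = 6·ℓ(T_j) = 6·6^j = 6^{j+1}.
This completes the inductive step, so ℓ(T_n) = 6^n for all n ≥ 0.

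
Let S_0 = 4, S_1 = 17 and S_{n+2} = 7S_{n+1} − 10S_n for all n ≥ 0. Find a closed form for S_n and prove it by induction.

Claim: S_n = 3·5^n + 2^n.

Base cases: S_0 = 4 and 3·5^0 + 2^0 = 4; S_1 = 17 and 3·5^1 + 2^1 = 17.
Assume S_i = 3·5^i + 2^i for all 0 ≤ i ≤ j, where j ≥ 1.
Then S_{j+1} = 7S_j − 10S_{j−1} = 7·(3·5^j + 2^j) − 10·(3·5^{j−1} + 2^{j−1}) = 3·(7·5 − 10)5^{j−1} + (7·2 − 10)2^{j−1} = 75·5^{j−1} + 4·2^{j−1} = 3·5^{j+1} + 2^{j+1}.
By strong induction, S_n = 3·5^n + 2^n for all n ≥ 0.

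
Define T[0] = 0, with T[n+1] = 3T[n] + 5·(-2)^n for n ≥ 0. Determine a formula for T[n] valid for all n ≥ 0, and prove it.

Claim: T[n] = 3^n − (-2)^n.

Base case: T[0] = 0, and 3^0 − (-2)^0 = 1 − 1 = 0.
Assume T[r] = 3^r − (-2)^r for some r ≥ 0.
Then T[r+1] = 3T[r] + 5·(-2)^r = 3·(3^r − (-2)^r) + 5·(-2)^r = 3^{r+1} − 3·(-2)^r + 5·(-2)^r = 3^{r+1} + 2·(-2)^r = 3^{r+1} − (-2)^{r+1}.
So the formula holds for r+1, and by induction T[n] = 3^n − (-2)^n for all n ≥ 0.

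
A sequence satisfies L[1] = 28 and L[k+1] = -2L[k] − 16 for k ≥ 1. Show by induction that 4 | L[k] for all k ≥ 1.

Base case: L[1] = 28 = 4·7, so 4 | L[1].
Assume 4 | L[j], so L[j] = 4t for some integer t.
Then L[j+1] = -2L[j] − 16 = -2·(4t) − 16 = 4(-2t − 4), so 4 | L[j+1].
So the property holds for j+1, and by induction 4 | L[k] for all k ≥ 1.

4 | L[k]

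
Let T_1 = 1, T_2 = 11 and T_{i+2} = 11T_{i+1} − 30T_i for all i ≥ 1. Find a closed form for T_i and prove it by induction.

Claim: T_i = -5^i + 6^i.

Base cases: T_1 = 1 and -5^1 + 6^1 = 1; T_2 = 11 and -5^2 + 6^2 = 11.
Assume T_j = -5^j + 6^j for all 1 ≤ j ≤ r, where r ≥ 2.
Then T_{r+1} = 11T_r − 30T_{r−1} = 11·(-5^r + 6^r) − 30·(-5^{r−1} + 6^{r−1}) = -(11·5 − 30)5^{r−1} + (11·6 − 30)6^{r−1} = -25·5^{r−1} + 36·6^{r−1} = -5^{r+1} + 6^{r+1}.
By strong induction, T_i = -5^i + 6^i for all i ≥ 1.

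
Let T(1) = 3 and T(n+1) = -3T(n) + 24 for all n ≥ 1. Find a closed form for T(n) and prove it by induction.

Claim: T(n) = (-3)^n + 6.

Base case: T(1) = 3, and (-3)^1 + 6 = -3 + 6 = 3.
Assume T(r) = (-3)^r + 6 for some r ≥ 1.
Then T(r+1) = -3T(r) + 24 = -3·((-3)^r + 6) + 24 = -3·(-3)^r − 18 + 24 = (-3)^{r+1} + 6.
Hence T(n) = (-3)^n + 6 for every n ≥ 1, by induction.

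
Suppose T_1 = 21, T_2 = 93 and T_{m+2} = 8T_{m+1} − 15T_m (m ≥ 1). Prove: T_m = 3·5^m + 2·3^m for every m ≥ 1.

Base cases: T_1 = 21 and 3·5^1 + 2·3^1 = 21; T_2 = 93 and 3·5^2 + 2·3^2 = 93.
Assume T_j = 3·5^j + 2·3^j for all 1 ≤ j ≤ r, where r ≥ 2.
Then T_{r+1} = 8T_r − 15T_{r−1} = 8·(3·5^r + 2·3^r) − 15·(3·5^{r−1} + 2·3^{r−1}) = 3·(8·5 − 15)5^{r−1} + 2·(8·3 − 15)3^{r−1} = 75·5^{r−1} + 18·3^{r−1} = 3·5^{r+1} + 2·3^{r+1}.
By strong induction, T_m = 3·5^m + 2·3^m for all m ≥ 1.

T_m = 3·5^m + 2·3^m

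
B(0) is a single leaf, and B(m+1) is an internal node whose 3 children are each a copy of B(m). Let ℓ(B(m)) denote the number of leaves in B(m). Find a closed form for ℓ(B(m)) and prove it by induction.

Claim: ℓ(B(m)) = 3^m.

Base case: ℓ(B(0)) = 1, and 3^0 = 1.
Assume ℓ(B(r)) = 3^r.
Then ℓ(B(r+1)) = 3·ℓ(B(r)) = 3·3^r = 3^{r+1}.
So the formula holds for r+1, and by induction ℓ(B(m)) = 3^m for all m ≥ 0.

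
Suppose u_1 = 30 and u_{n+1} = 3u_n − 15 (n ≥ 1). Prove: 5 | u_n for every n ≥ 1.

Base case: u_1 = 30 = 5·6, so 5 | u_1.
Assume 5 | u_m, so u_m = 5t for some integer t.
Then u_{m+1} = 3u_m − 15 = 3·(5t) − 15 = 5(3t − 3), so 5 | u_{m+1}.
Hence 5 | u_n for every n ≥ 1, by induction.

5 | u_n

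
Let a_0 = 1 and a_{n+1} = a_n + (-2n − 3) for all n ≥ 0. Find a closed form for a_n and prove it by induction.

Claim: a_n = -n^2 − 2n + 1.

Base case: a_0 = 1, and -0^2 − 2·0 + 1 = 1.
Assume a_m = -m^2 − 2m + 1.
Then a_{m+1} = a_m + (-2m − 3) = (-m^2 − 2m + 1) + (-2m − 3) = -m^2 − 4m − 2,
and -(m+1)^2 − 2·(m+1) + 1 = -m^2 − 4m − 2.
Hence a_n = -n^2 − 2n + 1 for every n ≥ 0, by induction.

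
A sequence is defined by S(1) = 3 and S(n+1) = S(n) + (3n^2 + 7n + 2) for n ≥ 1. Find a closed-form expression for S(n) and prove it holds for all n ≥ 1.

Claim: S(n) = n^3 + 2n^2 − n + 1.

Base case: S(1) = 3, and 1^3 + 2·1^2 − 1 + 1 = 3.
Assume S(k) = k^3 + 2k^2 − k + 1.
Then S(k+1) = S(k) + (3k^2 + 7k + 2) = (k^3 + 2k^2 − k + 1) + (3k^2 + 7k + 2) = k^3 + 5k^2 + 6k + 3,
and (k+1)^3 + 2·(k+1)^2 − (k+1) + 1 = k^3 + 5k^2 + 6k + 3.
This completes the inductive step, so S(n) = n^3 + 2n^2 − n + 1 for all n ≥ 1.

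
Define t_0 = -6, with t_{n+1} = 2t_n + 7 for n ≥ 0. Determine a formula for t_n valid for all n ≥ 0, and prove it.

Claim: t_n = 2^n − 7.

Base case: t_0 = -6, and 2^0 − 7 = 1 − 7 = -6.
Assume t_r = 2^r − 7 for some r ≥ 0.
Then t_{r+1} = 2t_r + 7 = 2·(2^r − 7) + 7 = 2^{r+1} − 14 + 7 = 2^{r+1} − 7.
This completes the inductive step, so t_n = 2^n − 7 for all n ≥ 0.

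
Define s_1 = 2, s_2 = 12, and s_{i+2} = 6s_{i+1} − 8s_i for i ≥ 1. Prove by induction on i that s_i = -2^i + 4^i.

Base cases: s_1 = 2 and -2^1 + 4^1 = 2; s_2 = 12 and -2^2 + 4^2 = 12.
Assume s_j = -2^j + 4^j for all 1 ≤ j ≤ k, where k ≥ 2.
Then s_{k+1} = 6s_k − 8s_{k−1} = 6·(-2^k + 4^k) − 8·(-2^{k−1} + 4^{k−1}) = -(6·2 − 8)2^{k−1} + (6·4 − 8)4^{k−1} = -4·2^{k−1} + 16·4^{k−1} = -2^{k+1} + 4^{k+1}.
So the formula holds for k+1, and by strong induction s_i = -2^i + 4^i for all i ≥ 1.

s_i = -2^i + 4^i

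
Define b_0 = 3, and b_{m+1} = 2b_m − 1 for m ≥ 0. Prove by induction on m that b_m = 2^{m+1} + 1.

Base case: b_0 = 3, and 2^{0+1} + 1 = 2 + 1 = 3.
Assume b_j = 2^{j+1} + 1 for some j ≥ 0.
Then b_{j+1} = 2b_j − 1 = 2·(2^{j+1} + 1) − 1 = 2^{j+2} + 2 − 1 = 2^{j+2} + 1.
Hence b_m = 2^{m+1} + 1 for every m ≥ 0, by induction.

b_m = 2^{m+1} + 1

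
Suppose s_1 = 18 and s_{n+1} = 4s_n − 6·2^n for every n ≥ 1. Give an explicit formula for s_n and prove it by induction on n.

Claim: s_n = 3·4^n + 3·2^n.

Base case: s_1 = 18, and 3·4^1 + 3·2^1 = 12 + 6 = 18.
Assume s_m = 3·4^m + 3·2^m for some m ≥ 1.
Then s_{m+1} = 4s_m − 6·2^m = 4·(3·4^m + 3·2^m) − 6·2^m = 3·4^{m+1} + 12·2^m − 6·2^m = 3·4^{m+1} + 6·2^m = 3·4^{m+1} + 3·2^{m+1}.
Hence s_n = 3·4^n + 3·2^n for every n ≥ 1, by induction.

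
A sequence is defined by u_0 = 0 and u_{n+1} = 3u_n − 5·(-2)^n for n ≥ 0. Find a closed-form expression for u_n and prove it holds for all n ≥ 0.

Claim: u_n = -3^n + (-2)^n.

Base case: u_0 = 0, and -3^0 + (-2)^0 = -1 + 1 = 0.
Assume u_j = -3^j + (-2)^j for some j ≥ 0.
Then u_{j+1} = 3u_j − 5·(-2)^j = 3·(-3^j + (-2)^j) − 5·(-2)^j = -3^{j+1} + 3·(-2)^j − 5·(-2)^j = -3^{j+1} − 2·(-2)^j = -3^{j+1} + (-2)^{j+1}.
So the formula holds for j+1, and by induction u_n = -3^n + (-2)^n for all n ≥ 0.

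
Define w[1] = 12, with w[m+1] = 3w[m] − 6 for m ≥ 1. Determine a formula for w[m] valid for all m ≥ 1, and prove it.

Claim: w[m] = 3^{m+1} + 3.

Base case: w[1] = 12, and 3^{1+1} + 3 = 9 + 3 = 12.
Assume w[r] = 3^{r+1} + 3 for some r ≥ 1.
Then w[r+1] = 3w[r] − 6 = 3·(3^{r+1} + 3) − 6 = 3^{r+2} + 9 − 6 = 3^{r+2} + 3.
By induction, w[m] = 3^{m+1} + 3 for all m ≥ 1.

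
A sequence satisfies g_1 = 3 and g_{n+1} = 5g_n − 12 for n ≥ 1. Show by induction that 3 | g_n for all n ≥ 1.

Base case: g_1 = 3 = 3·1, so 3 | g_1.
Assume 3 | g_j, so g_j = 3t for some integer t.
Then g_{j+1} = 5g_j − 12 = 5·(3t) − 12 = 3(5t − 4), so 3 | g_{j+1}.
This completes the inductive step, so 3 | g_n for all n ≥ 1.

3 | g_n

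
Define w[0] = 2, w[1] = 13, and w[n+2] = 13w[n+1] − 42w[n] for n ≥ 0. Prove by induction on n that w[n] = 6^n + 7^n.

Base cases: w[0] = 2 and 6^0 + 7^0 = 2; w[1] = 13 and 6^1 + 7^1 = 13.
Assume w[i] = 6^i + 7^i for all 0 ≤ i ≤ j, where j ≥ 1.
Then w[j+1] = 13w[j] − 42w[j−1] = 13·(6^j + 7^j) − 42·(6^{j−1} + 7^{j−1}) = (13·6 − 42)6^{j−1} + (13·7 − 42)7^{j−1} = 36·6^{j−1} + 49·7^{j−1} = 6^{j+1} + 7^{j+1}.
So the formula holds for j+1, and by strong induction w[n] = 6^n + 7^n for all n ≥ 0.

w[n] = 6^n + 7^n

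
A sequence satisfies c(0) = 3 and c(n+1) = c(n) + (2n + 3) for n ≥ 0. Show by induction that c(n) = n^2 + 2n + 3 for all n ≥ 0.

Base case: c(0) = 3, and 0^2 + 2·0 + 3 = 3.
Assume c(r) = r^2 + 2r + 3.
Then c(r+1) = c(r) + (2r + 3) = (r^2 + 2r + 3) + (2r + 3) = r^2 + 4r + 6,
and (r+1)^2 + 2·(r+1) + 3 = r^2 + 4r + 6.
Hence c(n) = n^2 + 2n + 3 for every n ≥ 0, by induction.

c(n) = n^2 + 2n + 3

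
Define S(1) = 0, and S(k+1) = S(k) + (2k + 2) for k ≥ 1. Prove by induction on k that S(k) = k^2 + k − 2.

Base case: S(1) = 0, and 1^2 + 1 − 2 = 0.
Assume S(j) = j^2 + j − 2.
Then S(j+1) = S(j) + (2j + 2) = (j^2 + j − 2) + (2j + 2) = j^2 + 3j,
and (j+1)^2 + (j+1) − 2 = j^2 + 3j.
By induction, S(k) = k^2 + k − 2 for all k ≥ 1.

S(k) = k^2 + k − 2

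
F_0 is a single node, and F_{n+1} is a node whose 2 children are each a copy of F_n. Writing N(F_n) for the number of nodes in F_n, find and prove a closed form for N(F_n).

Claim: N(F_n) = 2^{n+1} − 1.

Base case: N(F_0) = 1, and 2^{0+1} − 1 = 1.
Assume N(F_r) = 2^{r+1} − 1.
Then N(F_{r+1}) = 1 + 2N(F_r) = 1 + 2(2^{r+1} − 1) = 2^{r+2} − 2 + 1 = 2^{r+2} − 1.
By induction, N(F_n) = 2^{n+1} − 1 for all n ≥ 0.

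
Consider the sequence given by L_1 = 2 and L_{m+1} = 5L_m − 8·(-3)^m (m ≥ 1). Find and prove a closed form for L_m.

Claim: L_m = 5^m + (-3)^m.

Base case: L_1 = 2, and 5^1 + (-3)^1 = 5 − 3 = 2.
Assume L_j = 5^j + (-3)^j for some j ≥ 1.
Then L_{j+1} = 5L_j − 8·(-3)^j = 5·(5^j + (-3)^j) − 8·(-3)^j = 5^{j+1} + 5·(-3)^j − 8·(-3)^j = 5^{j+1} − 3·(-3)^j = 5^{j+1} + (-3)^{j+1}.
So the formula holds for j+1, and by induction L_m = 5^m + (-3)^m for all m ≥ 1.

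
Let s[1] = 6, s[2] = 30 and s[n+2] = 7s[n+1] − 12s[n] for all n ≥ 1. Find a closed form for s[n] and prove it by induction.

Claim: s[n] = 3·4^n − 2·3^n.

Base cases: s[1] = 6 and 3·4^1 − 2·3^1 = 6; s[2] = 30 and 3·4^2 − 2·3^2 = 30.
Assume s[i] = 3·4^i − 2·3^i for all 1 ≤ i ≤ j, where j ≥ 2.
Then s[j+1] = 7s[j] − 12s[j−1] = 7·(3·4^j − 2·3^j) − 12·(3·4^{j−1} − 2·3^{j−1}) = 3·(7·4 − 12)4^{j−1} − 2·(7·3 − 12)3^{j−1} = 48·4^{j−1} − 18·3^{j−1} = 3·4^{j+1} − 2·3^{j+1}.
This completes the inductive step, so s[n] = 3·4^n − 2·3^n for all n ≥ 1.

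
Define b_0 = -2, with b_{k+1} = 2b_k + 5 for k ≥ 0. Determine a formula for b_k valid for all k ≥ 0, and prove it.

Claim: b_k = 3·2^k − 5.

Base case: b_0 = -2, and 3·2^0 − 5 = 3 − 5 = -2.
Assume b_m = 3·2^m − 5 for some m ≥ 0.
Then b_{m+1} = 2b_m + 5 = 2·(3·2^m − 5) + 5 = 6·2^m − 10 + 5 = 3·2^{m+1} − 5.
So the formula holds for m+1, and by induction b_k = 3·2^k − 5 for all k ≥ 0.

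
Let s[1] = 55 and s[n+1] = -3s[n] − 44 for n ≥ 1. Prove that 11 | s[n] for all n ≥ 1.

Base case: s[1] = 55 = 11·5, so 11 | s[1].
Assume 11 | s[m], so s[m] = 11t for some integer t.
Then s[m+1] = -3s[m] − 44 = -3·(11t) − 44 = 11(-3t − 4), so 11 | s[m+1].
So the property holds for m+1, and by induction 11 | s[n] for all n ≥ 1.

11 | s[n]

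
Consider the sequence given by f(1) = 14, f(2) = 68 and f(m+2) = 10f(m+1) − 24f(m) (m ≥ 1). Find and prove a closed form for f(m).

Claim: f(m) = 6^m + 2·4^m.

Base cases: f(1) = 14 and 6^1 + 2·4^1 = 14; f(2) = 68 and 6^2 + 2·4^2 = 68.
Assume f(i) = 6^i + 2·4^i for all 1 ≤ i ≤ j, where j ≥ 2.
Then f(j+1) = 10f(j) − 24f(j−1) = 10·(6^j + 2·4^j) − 24·(6^{j−1} + 2·4^{j−1}) = (10·6 − 24)6^{j−1} + 2·(10·4 − 24)4^{j−1} = 36·6^{j−1} + 32·4^{j−1} = 6^{j+1} + 2·4^{j+1}.
This completes the inductive step, so f(m) = 6^m + 2·4^m for all m ≥ 1.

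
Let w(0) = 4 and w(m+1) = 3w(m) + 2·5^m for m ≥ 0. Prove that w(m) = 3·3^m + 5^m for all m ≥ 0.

Base case: w(0) = 4, and 3·3^0 + 5^0 = 3 + 1 = 4.
Assume w(r) = 3·3^r + 5^r for some r ≥ 0.
Then w(r+1) = 3w(r) + 2·5^r = 3·(3·3^r + 5^r) + 2·5^r = 3·3^{r+1} + 3·5^r + 2·5^r = 3·3^{r+1} + 5·5^r = 3·3^{r+1} + 5^{r+1}.
By induction, w(m) = 3·3^m + 5^m for all m ≥ 0.

w(m) = 3·3^m + 5^m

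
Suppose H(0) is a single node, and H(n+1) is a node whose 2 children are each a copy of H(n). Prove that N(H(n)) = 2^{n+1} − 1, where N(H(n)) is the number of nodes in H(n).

Base case: N(H(0)) = 1, and 2^{0+1} − 1 = 1.
Assume N(H(k)) = 2^{k+1} − 1.
Then N(H(k+1)) = 1 + 2N(H(k)) = 1 + 2(2^{k+1} − 1) = 2^{k+2} − 2 + 1 = 2^{k+2} − 1.
Hence N(H(n)) = 2^{n+1} − 1 for every n ≥ 0, by induction.

N(H(n)) = 2^{n+1} − 1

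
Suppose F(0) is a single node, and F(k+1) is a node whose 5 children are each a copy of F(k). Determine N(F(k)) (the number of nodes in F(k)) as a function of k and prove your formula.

Claim: N(F(k)) = (5^{k+1} − 1)/4.

Base case: N(F(0)) = 1, and (5^{0+1} − 1)/4 = 1.
Assume N(F(r)) = (5^{r+1} − 1)/4.
Then N(F(r+1)) = 1 + 5N(F(r)) = 1 + 5·(5^{r+1} − 1)/4 = 1 + (5^{r+2} − 5)/4 = (4 + 5^{r+2} − 5)/4 = (5^{r+2} − 1)/4.
This completes the inductive step, so N(F(k)) = (5^{k+1} − 1)/4 for all k ≥ 0.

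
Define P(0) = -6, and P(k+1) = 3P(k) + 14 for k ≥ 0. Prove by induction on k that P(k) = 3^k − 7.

Base case: P(0) = -6, and 3^0 − 7 = 1 − 7 = -6.
Assume P(r) = 3^r − 7 for some r ≥ 0.
Then P(r+1) = 3P(r) + 14 = 3·(3^r − 7) + 14 = 3^{r+1} − 21 + 14 = 3^{r+1} − 7.
This completes the inductive step, so P(k) = 3^k − 7 for all k ≥ 0.

P(k) = 3^k − 7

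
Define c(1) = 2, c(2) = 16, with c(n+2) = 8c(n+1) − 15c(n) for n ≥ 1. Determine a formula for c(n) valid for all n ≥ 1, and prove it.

Claim: c(n) = -3^n + 5^n.

Base cases: c(1) = 2 and -3^1 + 5^1 = 2; c(2) = 16 and -3^2 + 5^2 = 16.
Assume c(j) = -3^j + 5^j for all 1 ≤ j ≤ r, where r ≥ 2.
Then c(r+1) = 8c(r) − 15c(r−1) = 8·(-3^r + 5^r) − 15·(-3^{r−1} + 5^{r−1}) = -(8·3 − 15)3^{r−1} + (8·5 − 15)5^{r−1} = -9·3^{r−1} + 25·5^{r−1} = -3^{r+1} + 5^{r+1}.
So the formula holds for r+1, and by strong induction c(n) = -3^n + 5^n for all n ≥ 1.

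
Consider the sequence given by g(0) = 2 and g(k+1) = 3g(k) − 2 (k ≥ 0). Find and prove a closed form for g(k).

Claim: g(k) = 3^k + 1.

Base case: g(0) = 2, and 3^0 + 1 = 1 + 1 = 2.
Assume g(m) = 3^m + 1 for some m ≥ 0.
Then g(m+1) = 3g(m) − 2 = 3·(3^m + 1) − 2 = 3^{m+1} + 3 − 2 = 3^{m+1} + 1.
So the formula holds for m+1, and by induction g(k) = 3^k + 1 for all k ≥ 0.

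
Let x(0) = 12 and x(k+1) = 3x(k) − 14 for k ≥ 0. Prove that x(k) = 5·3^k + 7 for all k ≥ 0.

Base case: x(0) = 12, and 5·3^0 + 7 = 5 + 7 = 12.
Assume x(j) = 5·3^j + 7 for some j ≥ 0.
Then x(j+1) = 3x(j) − 14 = 3·(5·3^j + 7) − 14 = 15·3^j + 21 − 14 = 5·3^{j+1} + 7.
Hence x(k) = 5·3^k + 7 for every k ≥ 0, by induction.

x(k) = 5·3^k + 7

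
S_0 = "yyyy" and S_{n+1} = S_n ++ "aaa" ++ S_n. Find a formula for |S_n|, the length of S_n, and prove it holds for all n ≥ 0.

Claim: |S_n| = 7·2^n − 3.

Base case: |S_0| = 4, and 7·2^0 − 3 = 4.
Assume |S_j| = 7·2^j − 3.
Then |S_{j+1}| = |S_j| + 3 + |S_j| = 2|S_j| + 3 = 2(7·2^j − 3) + 3 = 7·2^{j+1} − 6 + 3 = 7·2^{j+1} − 3.
This completes the inductive step, so |S_n| = 7·2^n − 3 for all n ≥ 0.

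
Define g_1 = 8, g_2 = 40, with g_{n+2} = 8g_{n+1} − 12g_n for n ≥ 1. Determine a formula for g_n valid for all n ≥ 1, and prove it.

Claim: g_n = 2^n + 6^n.

Base cases: g_1 = 8 and 2^1 + 6^1 = 8; g_2 = 40 and 2^2 + 6^2 = 40.
Assume g_j = 2^j + 6^j for all 1 ≤ j ≤ k, where k ≥ 2.
Then g_{k+1} = 8g_k − 12g_{k−1} = 8·(2^k + 6^k) − 12·(2^{k−1} + 6^{k−1}) = (8·2 − 12)2^{k−1} + (8·6 − 12)6^{k−1} = 4·2^{k−1} + 36·6^{k−1} = 2^{k+1} + 6^{k+1}.
So the formula holds for k+1, and by strong induction g_n = 2^n + 6^n for all n ≥ 1.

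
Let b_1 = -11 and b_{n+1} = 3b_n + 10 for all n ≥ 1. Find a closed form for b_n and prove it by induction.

Claim: b_n = -2·3^n − 5.

Base case: b_1 = -11, and -2·3^1 − 5 = -6 − 5 = -11.
Assume b_k = -2·3^k − 5 for some k ≥ 1.
Then b_{k+1} = 3b_k + 10 = 3·(-2·3^k − 5) + 10 = -6·3^k − 15 + 10 = -2·3^{k+1} − 5.
By induction, b_n = -2·3^n − 5 for all n ≥ 1.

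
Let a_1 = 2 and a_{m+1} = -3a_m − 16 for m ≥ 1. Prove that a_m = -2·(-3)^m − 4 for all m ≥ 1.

Base case: a_1 = 2, and -2·(-3)^1 − 4 = 6 − 4 = 2.
Assume a_j = -2·(-3)^j − 4 for some j ≥ 1.
Then a_{j+1} = -3a_j − 16 = -3·(-2·(-3)^j − 4) − 16 = 6·(-3)^j + 12 − 16 = -2·(-3)^{j+1} − 4.
Hence a_m = -2·(-3)^m − 4 for every m ≥ 1, by induction.

a_m = -2·(-3)^m − 4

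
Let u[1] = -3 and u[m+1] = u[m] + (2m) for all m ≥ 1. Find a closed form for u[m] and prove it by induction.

Claim: u[m] = m^2 − m − 3.

Base case: u[1] = -3, and 1^2 − 1 − 3 = -3.
Assume u[r] = r^2 − r − 3.
Then u[r+1] = u[r] + (2r) = (r^2 − r − 3) + (2r) = r^2 + r − 3,
and (r+1)^2 − (r+1) − 3 = r^2 + r − 3.
By induction, u[m] = m^2 − m − 3 for all m ≥ 1.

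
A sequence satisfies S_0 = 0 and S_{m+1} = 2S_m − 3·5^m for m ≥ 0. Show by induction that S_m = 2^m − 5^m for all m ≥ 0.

Base case: S_0 = 0, and 2^0 − 5^0 = 1 − 1 = 0.
Assume S_j = 2^j − 5^j for some j ≥ 0.
Then S_{j+1} = 2S_j − 3·5^j = 2·(2^j − 5^j) − 3·5^j = 2^{j+1} − 2·5^j − 3·5^j = 2^{j+1} − 5·5^j = 2^{j+1} − 5^{j+1}.
Hence S_m = 2^m − 5^m for every m ≥ 0, by induction.

S_m = 2^m − 5^m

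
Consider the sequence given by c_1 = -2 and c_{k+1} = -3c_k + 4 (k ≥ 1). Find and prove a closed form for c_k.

Claim: c_k = (-3)^k + 1.

Base case: c_1 = -2, and (-3)^1 + 1 = -3 + 1 = -2.
Assume c_r = (-3)^r + 1 for some r ≥ 1.
Then c_{r+1} = -3c_r + 4 = -3·((-3)^r + 1) + 4 = -3·(-3)^r − 3 + 4 = (-3)^{r+1} + 1.
By induction, c_k = (-3)^k + 1 for all k ≥ 1.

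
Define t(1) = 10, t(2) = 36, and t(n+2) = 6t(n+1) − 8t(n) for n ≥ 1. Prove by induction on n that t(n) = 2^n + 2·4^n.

Base cases: t(1) = 10 and 2^1 + 2·4^1 = 10; t(2) = 36 and 2^2 + 2·4^2 = 36.
Assume t(j) = 2^j + 2·4^j for all 1 ≤ j ≤ k, where k ≥ 2.
Then t(k+1) = 6t(k) − 8t(k−1) = 6·(2^k + 2·4^k) − 8·(2^{k−1} + 2·4^{k−1}) = (6·2 − 8)2^{k−1} + 2·(6·4 − 8)4^{k−1} = 4·2^{k−1} + 32·4^{k−1} = 2^{k+1} + 2·4^{k+1}.
So the formula holds for k+1, and by strong induction t(n) = 2^n + 2·4^n for all n ≥ 1.

t(n) = 2^n + 2·4^n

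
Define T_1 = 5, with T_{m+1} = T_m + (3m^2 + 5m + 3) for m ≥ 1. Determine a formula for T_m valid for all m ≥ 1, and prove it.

Claim: T_m = m^3 + m^2 + m + 2.

Base case: T_1 = 5, and 1^3 + 1^2 + 1 + 2 = 5.
Assume T_k = k^3 + k^2 + k + 2.
Then T_{k+1} = T_k + (3k^2 + 5k + 3) = (k^3 + k^2 + k + 2) + (3k^2 + 5k + 3) = k^3 + 4k^2 + 6k + 5,
and (k+1)^3 + (k+1)^2 + (k+1) + 2 = k^3 + 4k^2 + 6k + 5.
This completes the inductive step, so T_m = m^3 + m^2 + m + 2 for all m ≥ 1.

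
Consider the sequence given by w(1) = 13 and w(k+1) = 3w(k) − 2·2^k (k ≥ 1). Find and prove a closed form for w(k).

Claim: w(k) = 3·3^k + 2·2^k.

Base case: w(1) = 13, and 3·3^1 + 2·2^1 = 9 + 4 = 13.
Assume w(r) = 3·3^r + 2·2^r for some r ≥ 1.
Then w(r+1) = 3w(r) − 2·2^r = 3·(3·3^r + 2·2^r) − 2·2^r = 3·3^{r+1} + 6·2^r − 2·2^r = 3·3^{r+1} + 4·2^r = 3·3^{r+1} + 2·2^{r+1}.
By induction, w(k) = 3·3^k + 2·2^k for all k ≥ 1.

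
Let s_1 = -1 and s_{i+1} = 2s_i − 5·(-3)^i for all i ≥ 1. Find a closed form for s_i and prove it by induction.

Claim: s_i = 2^i + (-3)^i.

Base case: s_1 = -1, and 2^1 + (-3)^1 = 2 − 3 = -1.
Assume s_r = 2^r + (-3)^r for some r ≥ 1.
Then s_{r+1} = 2s_r − 5·(-3)^r = 2·(2^r + (-3)^r) − 5·(-3)^r = 2^{r+1} + 2·(-3)^r − 5·(-3)^r = 2^{r+1} − 3·(-3)^r = 2^{r+1} + (-3)^{r+1}.
Hence s_i = 2^i + (-3)^i for every i ≥ 1, by induction.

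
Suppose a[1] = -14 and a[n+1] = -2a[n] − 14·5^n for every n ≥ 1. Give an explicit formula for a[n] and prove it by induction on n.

Claim: a[n] = 2·(-2)^n − 2·5^n.

Base case: a[1] = -14, and 2·(-2)^1 − 2·5^1 = -4 − 10 = -14.
Assume a[r] = 2·(-2)^r − 2·5^r for some r ≥ 1.
Then a[r+1] = -2a[r] − 14·5^r = -2·(2·(-2)^r − 2·5^r) − 14·5^r = 2·(-2)^{r+1} + 4·5^r − 14·5^r = 2·(-2)^{r+1} − 10·5^r = 2·(-2)^{r+1} − 2·5^{r+1}.
By induction, a[n] = 2·(-2)^n − 2·5^n for all n ≥ 1.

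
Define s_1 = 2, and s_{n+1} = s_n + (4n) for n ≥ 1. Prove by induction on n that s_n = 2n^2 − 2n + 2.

Base case: s_1 = 2, and 2·1^2 − 2·1 + 2 = 2.
Assume s_r = 2r^2 − 2r + 2.
Then s_{r+1} = s_r + (4r) = (2r^2 − 2r + 2) + (4r) = 2r^2 + 2r + 2,
and 2·(r+1)^2 − 2·(r+1) + 2 = 2r^2 + 2r + 2.
Hence s_n = 2n^2 − 2n + 2 for every n ≥ 1, by induction.

s_n = 2n^2 − 2n + 2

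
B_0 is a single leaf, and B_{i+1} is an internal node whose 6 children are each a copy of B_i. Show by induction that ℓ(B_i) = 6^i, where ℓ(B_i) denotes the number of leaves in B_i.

Base case: ℓ(B_0) = 1, and 6^0 = 1.
Assume ℓ(B_m) = 6^m.
Then ℓ(B_{m+1}) = 6·ℓ(B_m) = 6·6^m = 6^{m+1}.
By induction, ℓ(B_i) = 6^i for all i ≥ 0.

ℓ(B_i) = 6^i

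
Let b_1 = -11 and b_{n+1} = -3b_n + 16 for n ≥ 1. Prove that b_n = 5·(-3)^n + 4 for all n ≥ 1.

Base case: b_1 = -11, and 5·(-3)^1 + 4 = -15 + 4 = -11.
Assume b_k = 5·(-3)^k + 4 for some k ≥ 1.
Then b_{k+1} = -3b_k + 16 = -3·(5·(-3)^k + 4) + 16 = -15·(-3)^k − 12 + 16 = 5·(-3)^{k+1} + 4.
By induction, b_n = 5·(-3)^n + 4 for all n ≥ 1.

b_n = 5·(-3)^n + 4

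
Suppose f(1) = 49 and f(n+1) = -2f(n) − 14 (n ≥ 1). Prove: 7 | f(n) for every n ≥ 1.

Base case: f(1) = 49 = 7·7, so 7 | f(1).
Assume 7 | f(j), so f(j) = 7t for some integer t.
Then f(j+1) = -2f(j) − 14 = -2·(7t) − 14 = 7(-2t − 2), so 7 | f(j+1).
This completes the inductive step, so 7 | f(n) for all n ≥ 1.

7 | f(n)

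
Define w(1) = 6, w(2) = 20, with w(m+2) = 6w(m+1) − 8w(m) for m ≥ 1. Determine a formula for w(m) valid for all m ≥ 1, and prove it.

Claim: w(m) = 2^m + 4^m.

Base cases: w(1) = 6 and 2^1 + 4^1 = 6; w(2) = 20 and 2^2 + 4^2 = 20.
Assume w(j) = 2^j + 4^j for all 1 ≤ j ≤ r, where r ≥ 2.
Then w(r+1) = 6w(r) − 8w(r−1) = 6·(2^r + 4^r) − 8·(2^{r−1} + 4^{r−1}) = (6·2 − 8)2^{r−1} + (6·4 − 8)4^{r−1} = 4·2^{r−1} + 16·4^{r−1} = 2^{r+1} + 4^{r+1}.
By strong induction, w(m) = 2^m + 4^m for all m ≥ 1.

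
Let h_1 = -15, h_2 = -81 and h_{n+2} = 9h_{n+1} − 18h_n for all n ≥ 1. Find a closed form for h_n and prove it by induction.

Claim: h_n = -3^n − 2·6^n.

Base cases: h_1 = -15 and -3^1 − 2·6^1 = -15; h_2 = -81 and -3^2 − 2·6^2 = -81.
Assume h_j = -3^j − 2·6^j for all 1 ≤ j ≤ r, where r ≥ 2.
Then h_{r+1} = 9h_r − 18h_{r−1} = 9·(-3^r − 2·6^r) − 18·(-3^{r−1} − 2·6^{r−1}) = -(9·3 − 18)3^{r−1} − 2·(9·6 − 18)6^{r−1} = -9·3^{r−1} − 72·6^{r−1} = -3^{r+1} − 2·6^{r+1}.
So the formula holds for r+1, and by strong induction h_n = -3^n − 2·6^n for all n ≥ 1.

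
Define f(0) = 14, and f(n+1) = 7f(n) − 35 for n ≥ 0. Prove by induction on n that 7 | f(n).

Base case: f(0) = 14 = 7·2, so 7 | f(0).
Assume 7 | f(r), so f(r) = 7t for some integer t.
Then f(r+1) = 7f(r) − 35 = 7·(7t) − 35 = 7(7t − 5), so 7 | f(r+1).
By induction, 7 | f(n) for all n ≥ 0.

7 | f(n)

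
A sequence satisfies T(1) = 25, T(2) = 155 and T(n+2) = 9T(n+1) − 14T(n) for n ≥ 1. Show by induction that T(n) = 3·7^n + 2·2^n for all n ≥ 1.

Base cases: T(1) = 25 and 3·7^1 + 2·2^1 = 25; T(2) = 155 and 3·7^2 + 2·2^2 = 155.
Assume T(j) = 3·7^j + 2·2^j for all 1 ≤ j ≤ k, where k ≥ 2.
Then T(k+1) = 9T(k) − 14T(k−1) = 9·(3·7^k + 2·2^k) − 14·(3·7^{k−1} + 2·2^{k−1}) = 3·(9·7 − 14)7^{k−1} + 2·(9·2 − 14)2^{k−1} = 147·7^{k−1} + 8·2^{k−1} = 3·7^{k+1} + 2·2^{k+1}.
Hence T(n) = 3·7^n + 2·2^n for every n ≥ 1, by strong induction.

T(n) = 3·7^n + 2·2^n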